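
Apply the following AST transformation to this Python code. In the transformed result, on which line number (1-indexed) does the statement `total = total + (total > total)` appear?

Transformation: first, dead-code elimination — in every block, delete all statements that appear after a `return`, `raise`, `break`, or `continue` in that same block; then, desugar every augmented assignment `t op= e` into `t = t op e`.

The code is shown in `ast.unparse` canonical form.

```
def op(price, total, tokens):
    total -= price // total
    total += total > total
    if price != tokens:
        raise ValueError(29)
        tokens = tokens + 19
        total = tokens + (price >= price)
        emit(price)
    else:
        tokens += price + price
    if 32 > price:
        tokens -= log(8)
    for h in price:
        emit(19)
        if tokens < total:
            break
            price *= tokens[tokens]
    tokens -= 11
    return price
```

Transformed code:
def op(price, total, tokens):
    total = total - price // total
    total = total + (total > total)
    if price != tokens:
        raise ValueError(29)
    else:
        tokens = tokens + (price + price)
    if 32 > price:
        tokens = tokens - log(8)
    for h in price:
        emit(19)
        if tokens < total:
            break
    tokens = tokens - 11
    return price

3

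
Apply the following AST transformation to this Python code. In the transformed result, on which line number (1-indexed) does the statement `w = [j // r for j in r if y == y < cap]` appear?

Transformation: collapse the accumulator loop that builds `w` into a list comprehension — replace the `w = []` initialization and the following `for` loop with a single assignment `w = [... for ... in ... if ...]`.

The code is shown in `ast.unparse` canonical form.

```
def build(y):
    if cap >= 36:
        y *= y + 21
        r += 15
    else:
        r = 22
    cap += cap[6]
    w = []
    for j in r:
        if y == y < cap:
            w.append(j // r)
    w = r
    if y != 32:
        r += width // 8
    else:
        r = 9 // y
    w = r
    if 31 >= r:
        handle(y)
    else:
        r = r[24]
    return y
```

8

Transformed code:
def build(y):
    if cap >= 36:
        y *= y + 21
        r += 15
    else:
        r = 22
    cap += cap[6]
    w = [j // r for j in r if y == y < cap]
    w = r
    if y != 32:
        r += width // 8
    else:
        r = 9 // y
    w = r
    if 31 >= r:
        handle(y)
    else:
        r = r[24]
    return y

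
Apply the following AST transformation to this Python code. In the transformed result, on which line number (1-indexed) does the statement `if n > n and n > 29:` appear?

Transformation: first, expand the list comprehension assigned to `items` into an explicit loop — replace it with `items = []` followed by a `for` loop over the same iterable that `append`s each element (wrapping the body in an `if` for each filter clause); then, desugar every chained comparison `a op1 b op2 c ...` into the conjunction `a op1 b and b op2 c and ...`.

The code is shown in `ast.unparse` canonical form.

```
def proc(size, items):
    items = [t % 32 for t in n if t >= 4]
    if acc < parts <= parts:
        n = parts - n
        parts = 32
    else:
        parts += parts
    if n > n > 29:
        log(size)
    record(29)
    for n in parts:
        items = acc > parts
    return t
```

Transformed code:
def proc(size, items):
    items = []
    for t in n:
        if t >= 4:
            items.append(t % 32)
    if acc < parts and parts <= parts:
        n = parts - n
        parts = 32
    else:
        parts += parts
    if n > n and n > 29:
        log(size)
    record(29)
    for n in parts:
        items = acc > parts
    return t

11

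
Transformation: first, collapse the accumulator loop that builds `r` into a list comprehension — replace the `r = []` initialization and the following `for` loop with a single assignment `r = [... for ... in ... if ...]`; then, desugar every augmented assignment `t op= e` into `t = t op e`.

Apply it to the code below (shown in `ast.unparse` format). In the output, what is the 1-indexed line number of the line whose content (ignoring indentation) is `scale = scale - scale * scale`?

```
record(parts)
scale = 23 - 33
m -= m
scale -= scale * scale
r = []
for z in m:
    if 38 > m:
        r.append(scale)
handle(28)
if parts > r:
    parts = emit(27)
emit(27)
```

Transformed code:
record(parts)
scale = 23 - 33
m = m - m
scale = scale - scale * scale
r = [scale for z in m if 38 > m]
handle(28)
if parts > r:
    parts = emit(27)
emit(27)

4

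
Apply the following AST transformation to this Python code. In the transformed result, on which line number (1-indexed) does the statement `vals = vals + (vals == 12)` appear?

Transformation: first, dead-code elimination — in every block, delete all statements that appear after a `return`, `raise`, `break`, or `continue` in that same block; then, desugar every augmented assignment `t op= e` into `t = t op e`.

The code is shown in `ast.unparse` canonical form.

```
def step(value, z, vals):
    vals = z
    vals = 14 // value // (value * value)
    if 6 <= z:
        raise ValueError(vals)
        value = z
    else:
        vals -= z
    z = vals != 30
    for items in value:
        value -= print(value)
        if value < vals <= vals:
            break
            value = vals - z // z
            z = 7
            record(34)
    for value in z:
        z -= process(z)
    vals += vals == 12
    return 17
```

Transformed code:
def step(value, z, vals):
    vals = z
    vals = 14 // value // (value * value)
    if 6 <= z:
        raise ValueError(vals)
    else:
        vals = vals - z
    z = vals != 30
    for items in value:
        value = value - print(value)
        if value < vals <= vals:
            break
    for value in z:
        z = z - process(z)
    vals = vals + (vals == 12)
    return 17

15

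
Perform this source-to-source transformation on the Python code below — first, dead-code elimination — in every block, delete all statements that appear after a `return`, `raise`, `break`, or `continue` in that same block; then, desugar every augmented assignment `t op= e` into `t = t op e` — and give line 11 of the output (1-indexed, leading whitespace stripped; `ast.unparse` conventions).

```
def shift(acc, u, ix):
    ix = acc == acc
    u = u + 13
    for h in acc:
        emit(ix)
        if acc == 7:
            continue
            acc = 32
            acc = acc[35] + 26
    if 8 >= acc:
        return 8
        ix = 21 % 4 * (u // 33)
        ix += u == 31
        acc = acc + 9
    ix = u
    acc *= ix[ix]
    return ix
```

acc = acc * ix[ix]

Transformed code:
def shift(acc, u, ix):
    ix = acc == acc
    u = u + 13
    for h in acc:
        emit(ix)
        if acc == 7:
            continue
    if 8 >= acc:
        return 8
    ix = u
    acc = acc * ix[ix]
    return ix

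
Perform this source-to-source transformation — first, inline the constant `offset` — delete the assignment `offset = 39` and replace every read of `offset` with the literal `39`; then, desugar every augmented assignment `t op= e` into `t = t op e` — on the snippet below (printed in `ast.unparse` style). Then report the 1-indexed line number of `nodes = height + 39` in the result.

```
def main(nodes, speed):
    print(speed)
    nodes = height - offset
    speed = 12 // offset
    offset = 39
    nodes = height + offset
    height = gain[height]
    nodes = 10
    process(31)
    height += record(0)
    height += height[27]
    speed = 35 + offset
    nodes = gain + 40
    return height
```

Transformed code:
def main(nodes, speed):
    print(speed)
    nodes = height - 39
    speed = 12 // 39
    nodes = height + 39
    height = gain[height]
    nodes = 10
    process(31)
    height = height + record(0)
    height = height + height[27]
    speed = 35 + 39
    nodes = gain + 40
    return height

5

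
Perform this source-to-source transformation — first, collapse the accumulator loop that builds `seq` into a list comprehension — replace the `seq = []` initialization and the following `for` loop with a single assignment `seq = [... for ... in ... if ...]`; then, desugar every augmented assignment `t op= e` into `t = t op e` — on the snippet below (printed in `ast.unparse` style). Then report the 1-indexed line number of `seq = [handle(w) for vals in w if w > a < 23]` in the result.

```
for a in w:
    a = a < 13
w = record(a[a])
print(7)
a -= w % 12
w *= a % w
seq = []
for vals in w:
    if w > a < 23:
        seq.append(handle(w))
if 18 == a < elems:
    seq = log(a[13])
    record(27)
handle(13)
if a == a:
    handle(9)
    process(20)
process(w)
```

7

Transformed code:
for a in w:
    a = a < 13
w = record(a[a])
print(7)
a = a - w % 12
w = w * (a % w)
seq = [handle(w) for vals in w if w > a < 23]
if 18 == a < elems:
    seq = log(a[13])
    record(27)
handle(13)
if a == a:
    handle(9)
    process(20)
process(w)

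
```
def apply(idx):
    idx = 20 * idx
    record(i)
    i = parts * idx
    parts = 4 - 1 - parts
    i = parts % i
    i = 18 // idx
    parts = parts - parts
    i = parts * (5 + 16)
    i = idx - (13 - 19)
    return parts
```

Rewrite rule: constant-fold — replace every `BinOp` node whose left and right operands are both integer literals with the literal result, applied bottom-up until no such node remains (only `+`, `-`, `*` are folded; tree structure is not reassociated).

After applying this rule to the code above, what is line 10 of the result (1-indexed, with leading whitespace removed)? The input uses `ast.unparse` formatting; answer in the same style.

Transformed code:
def apply(idx):
    idx = 20 * idx
    record(i)
    i = parts * idx
    parts = 3 - parts
    i = parts % i
    i = 18 // idx
    parts = parts - parts
    i = parts * 21
    i = idx - -6
    return parts

i = idx - -6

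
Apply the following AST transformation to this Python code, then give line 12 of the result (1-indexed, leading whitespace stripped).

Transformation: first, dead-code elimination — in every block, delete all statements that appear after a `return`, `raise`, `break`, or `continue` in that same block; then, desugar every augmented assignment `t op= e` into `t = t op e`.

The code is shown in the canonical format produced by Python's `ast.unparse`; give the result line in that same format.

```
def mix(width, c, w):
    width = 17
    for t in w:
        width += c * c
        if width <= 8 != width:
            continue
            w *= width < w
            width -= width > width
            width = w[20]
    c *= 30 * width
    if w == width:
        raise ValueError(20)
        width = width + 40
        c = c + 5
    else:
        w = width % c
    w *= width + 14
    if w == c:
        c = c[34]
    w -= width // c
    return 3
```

w = w * (width + 14)

Transformed code:
def mix(width, c, w):
    width = 17
    for t in w:
        width = width + c * c
        if width <= 8 != width:
            continue
    c = c * (30 * width)
    if w == width:
        raise ValueError(20)
    else:
        w = width % c
    w = w * (width + 14)
    if w == c:
        c = c[34]
    w = w - width // c
    return 3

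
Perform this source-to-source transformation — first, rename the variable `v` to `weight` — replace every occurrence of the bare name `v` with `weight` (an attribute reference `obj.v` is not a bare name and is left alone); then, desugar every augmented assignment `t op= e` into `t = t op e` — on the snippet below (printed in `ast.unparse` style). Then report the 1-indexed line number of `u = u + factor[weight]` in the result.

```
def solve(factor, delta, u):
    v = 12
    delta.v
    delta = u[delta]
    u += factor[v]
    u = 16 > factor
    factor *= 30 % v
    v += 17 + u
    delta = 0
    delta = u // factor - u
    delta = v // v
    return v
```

Transformed code:
def solve(factor, delta, u):
    weight = 12
    delta.v
    delta = u[delta]
    u = u + factor[weight]
    u = 16 > factor
    factor = factor * (30 % weight)
    weight = weight + (17 + u)
    delta = 0
    delta = u // factor - u
    delta = weight // weight
    return weight

5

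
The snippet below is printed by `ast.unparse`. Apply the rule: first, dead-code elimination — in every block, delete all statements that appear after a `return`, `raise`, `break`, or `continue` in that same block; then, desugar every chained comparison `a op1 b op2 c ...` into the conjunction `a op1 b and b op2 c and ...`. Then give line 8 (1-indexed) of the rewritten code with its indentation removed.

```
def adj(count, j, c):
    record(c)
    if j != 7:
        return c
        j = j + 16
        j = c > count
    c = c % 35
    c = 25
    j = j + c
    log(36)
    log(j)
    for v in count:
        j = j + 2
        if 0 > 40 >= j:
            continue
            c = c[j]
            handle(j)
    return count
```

log(36)

Transformed code:
def adj(count, j, c):
    record(c)
    if j != 7:
        return c
    c = c % 35
    c = 25
    j = j + c
    log(36)
    log(j)
    for v in count:
        j = j + 2
        if 0 > 40 and 40 >= j:
            continue
    return count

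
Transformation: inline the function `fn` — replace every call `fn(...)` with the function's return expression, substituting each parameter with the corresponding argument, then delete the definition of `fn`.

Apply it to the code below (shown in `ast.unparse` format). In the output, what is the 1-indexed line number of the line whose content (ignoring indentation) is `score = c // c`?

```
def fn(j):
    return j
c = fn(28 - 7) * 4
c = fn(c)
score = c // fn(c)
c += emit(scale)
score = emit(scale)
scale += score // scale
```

Transformed code:
c = (28 - 7) * 4
c = c
score = c // c
c += emit(scale)
score = emit(scale)
scale += score // scale

3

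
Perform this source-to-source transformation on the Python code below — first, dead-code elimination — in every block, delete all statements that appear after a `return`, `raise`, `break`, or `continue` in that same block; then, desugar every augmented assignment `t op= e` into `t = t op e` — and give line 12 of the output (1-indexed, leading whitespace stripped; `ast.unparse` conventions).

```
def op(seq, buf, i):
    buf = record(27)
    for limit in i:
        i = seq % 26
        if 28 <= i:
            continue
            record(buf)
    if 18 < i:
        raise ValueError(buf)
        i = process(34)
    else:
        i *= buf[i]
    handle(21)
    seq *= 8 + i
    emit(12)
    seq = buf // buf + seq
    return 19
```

Transformed code:
def op(seq, buf, i):
    buf = record(27)
    for limit in i:
        i = seq % 26
        if 28 <= i:
            continue
    if 18 < i:
        raise ValueError(buf)
    else:
        i = i * buf[i]
    handle(21)
    seq = seq * (8 + i)
    emit(12)
    seq = buf // buf + seq
    return 19

seq = seq * (8 + i)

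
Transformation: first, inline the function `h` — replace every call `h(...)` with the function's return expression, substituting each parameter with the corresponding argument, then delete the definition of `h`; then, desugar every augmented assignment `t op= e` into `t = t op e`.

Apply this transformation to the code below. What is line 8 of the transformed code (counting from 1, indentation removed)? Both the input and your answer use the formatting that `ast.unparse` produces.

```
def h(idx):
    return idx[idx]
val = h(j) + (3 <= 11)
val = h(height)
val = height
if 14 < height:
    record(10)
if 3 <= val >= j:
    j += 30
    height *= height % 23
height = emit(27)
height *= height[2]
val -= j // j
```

height = height * (height % 23)

Transformed code:
val = j[j] + (3 <= 11)
val = height[height]
val = height
if 14 < height:
    record(10)
if 3 <= val >= j:
    j = j + 30
    height = height * (height % 23)
height = emit(27)
height = height * height[2]
val = val - j // j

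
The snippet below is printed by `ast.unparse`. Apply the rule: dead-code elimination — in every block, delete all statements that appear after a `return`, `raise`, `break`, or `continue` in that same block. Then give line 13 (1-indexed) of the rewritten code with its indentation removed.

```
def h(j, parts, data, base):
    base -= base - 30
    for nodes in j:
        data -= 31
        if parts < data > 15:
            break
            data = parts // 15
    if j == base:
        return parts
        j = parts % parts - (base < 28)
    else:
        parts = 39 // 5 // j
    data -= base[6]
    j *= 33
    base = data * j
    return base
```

base = data * j

Transformed code:
def h(j, parts, data, base):
    base -= base - 30
    for nodes in j:
        data -= 31
        if parts < data > 15:
            break
    if j == base:
        return parts
    else:
        parts = 39 // 5 // j
    data -= base[6]
    j *= 33
    base = data * j
    return base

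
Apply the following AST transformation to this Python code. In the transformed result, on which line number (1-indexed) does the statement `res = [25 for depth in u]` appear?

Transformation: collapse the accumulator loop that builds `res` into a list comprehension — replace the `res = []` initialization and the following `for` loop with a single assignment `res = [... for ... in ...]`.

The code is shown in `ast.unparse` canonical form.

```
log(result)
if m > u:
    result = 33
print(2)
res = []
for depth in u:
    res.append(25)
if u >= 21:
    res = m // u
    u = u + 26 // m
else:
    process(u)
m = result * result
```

5

Transformed code:
log(result)
if m > u:
    result = 33
print(2)
res = [25 for depth in u]
if u >= 21:
    res = m // u
    u = u + 26 // m
else:
    process(u)
m = result * result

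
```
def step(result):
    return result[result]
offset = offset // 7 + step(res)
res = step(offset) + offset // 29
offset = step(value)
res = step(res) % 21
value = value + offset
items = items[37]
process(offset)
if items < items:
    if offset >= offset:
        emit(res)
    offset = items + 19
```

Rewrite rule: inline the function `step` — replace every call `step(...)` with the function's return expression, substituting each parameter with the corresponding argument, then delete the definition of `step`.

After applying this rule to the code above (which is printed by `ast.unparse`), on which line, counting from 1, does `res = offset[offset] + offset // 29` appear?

2

Transformed code:
offset = offset // 7 + res[res]
res = offset[offset] + offset // 29
offset = value[value]
res = res[res] % 21
value = value + offset
items = items[37]
process(offset)
if items < items:
    if offset >= offset:
        emit(res)
    offset = items + 19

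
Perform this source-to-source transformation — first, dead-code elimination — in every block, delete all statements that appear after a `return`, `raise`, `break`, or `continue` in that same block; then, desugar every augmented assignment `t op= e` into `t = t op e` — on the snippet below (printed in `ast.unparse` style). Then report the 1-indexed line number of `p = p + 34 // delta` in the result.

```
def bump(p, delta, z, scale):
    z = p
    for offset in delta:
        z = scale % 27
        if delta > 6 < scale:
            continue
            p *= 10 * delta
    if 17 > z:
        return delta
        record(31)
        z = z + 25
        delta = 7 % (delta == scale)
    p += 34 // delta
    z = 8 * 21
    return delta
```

9

Transformed code:
def bump(p, delta, z, scale):
    z = p
    for offset in delta:
        z = scale % 27
        if delta > 6 < scale:
            continue
    if 17 > z:
        return delta
    p = p + 34 // delta
    z = 8 * 21
    return delta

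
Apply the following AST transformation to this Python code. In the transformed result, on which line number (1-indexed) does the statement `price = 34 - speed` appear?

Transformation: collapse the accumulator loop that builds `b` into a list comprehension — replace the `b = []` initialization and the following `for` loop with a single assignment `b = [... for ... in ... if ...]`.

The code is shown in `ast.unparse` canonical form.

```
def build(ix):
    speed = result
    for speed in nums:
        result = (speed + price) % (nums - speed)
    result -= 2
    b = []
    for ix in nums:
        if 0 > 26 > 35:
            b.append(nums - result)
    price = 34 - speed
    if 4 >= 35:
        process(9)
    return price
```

Transformed code:
def build(ix):
    speed = result
    for speed in nums:
        result = (speed + price) % (nums - speed)
    result -= 2
    b = [nums - result for ix in nums if 0 > 26 > 35]
    price = 34 - speed
    if 4 >= 35:
        process(9)
    return price

7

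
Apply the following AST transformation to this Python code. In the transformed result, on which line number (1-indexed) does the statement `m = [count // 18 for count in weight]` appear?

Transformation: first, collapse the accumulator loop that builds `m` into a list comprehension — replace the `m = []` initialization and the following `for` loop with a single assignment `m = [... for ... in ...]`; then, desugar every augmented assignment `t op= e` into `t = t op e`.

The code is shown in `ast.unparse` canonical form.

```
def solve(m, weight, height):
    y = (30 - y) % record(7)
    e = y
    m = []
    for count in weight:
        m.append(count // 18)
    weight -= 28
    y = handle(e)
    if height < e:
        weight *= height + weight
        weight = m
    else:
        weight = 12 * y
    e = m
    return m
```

4

Transformed code:
def solve(m, weight, height):
    y = (30 - y) % record(7)
    e = y
    m = [count // 18 for count in weight]
    weight = weight - 28
    y = handle(e)
    if height < e:
        weight = weight * (height + weight)
        weight = m
    else:
        weight = 12 * y
    e = m
    return m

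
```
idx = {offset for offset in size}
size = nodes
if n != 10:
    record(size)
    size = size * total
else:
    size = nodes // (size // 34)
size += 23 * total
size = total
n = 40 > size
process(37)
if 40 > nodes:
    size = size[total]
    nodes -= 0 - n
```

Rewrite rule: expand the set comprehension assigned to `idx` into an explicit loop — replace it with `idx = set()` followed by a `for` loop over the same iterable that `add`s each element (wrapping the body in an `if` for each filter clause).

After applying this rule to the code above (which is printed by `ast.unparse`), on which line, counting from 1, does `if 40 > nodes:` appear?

14

Transformed code:
idx = set()
for offset in size:
    idx.add(offset)
size = nodes
if n != 10:
    record(size)
    size = size * total
else:
    size = nodes // (size // 34)
size += 23 * total
size = total
n = 40 > size
process(37)
if 40 > nodes:
    size = size[total]
    nodes -= 0 - n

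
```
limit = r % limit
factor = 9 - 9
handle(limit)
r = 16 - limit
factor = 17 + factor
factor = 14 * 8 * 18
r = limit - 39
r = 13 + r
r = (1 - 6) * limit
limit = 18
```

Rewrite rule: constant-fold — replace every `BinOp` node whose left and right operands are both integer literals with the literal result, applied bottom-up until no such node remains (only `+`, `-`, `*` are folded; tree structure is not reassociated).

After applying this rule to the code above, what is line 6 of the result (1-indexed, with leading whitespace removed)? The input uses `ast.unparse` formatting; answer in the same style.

factor = 2016

Transformed code:
limit = r % limit
factor = 0
handle(limit)
r = 16 - limit
factor = 17 + factor
factor = 2016
r = limit - 39
r = 13 + r
r = -5 * limit
limit = 18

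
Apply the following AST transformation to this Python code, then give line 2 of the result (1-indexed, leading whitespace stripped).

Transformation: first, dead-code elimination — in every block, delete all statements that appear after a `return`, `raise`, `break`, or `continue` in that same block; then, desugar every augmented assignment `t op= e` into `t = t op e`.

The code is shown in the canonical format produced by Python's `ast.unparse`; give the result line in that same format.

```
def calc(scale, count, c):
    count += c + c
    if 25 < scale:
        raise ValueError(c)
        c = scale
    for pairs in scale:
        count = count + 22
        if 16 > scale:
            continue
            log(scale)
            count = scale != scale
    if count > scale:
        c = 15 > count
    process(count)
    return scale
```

Transformed code:
def calc(scale, count, c):
    count = count + (c + c)
    if 25 < scale:
        raise ValueError(c)
    for pairs in scale:
        count = count + 22
        if 16 > scale:
            continue
    if count > scale:
        c = 15 > count
    process(count)
    return scale

count = count + (c + c)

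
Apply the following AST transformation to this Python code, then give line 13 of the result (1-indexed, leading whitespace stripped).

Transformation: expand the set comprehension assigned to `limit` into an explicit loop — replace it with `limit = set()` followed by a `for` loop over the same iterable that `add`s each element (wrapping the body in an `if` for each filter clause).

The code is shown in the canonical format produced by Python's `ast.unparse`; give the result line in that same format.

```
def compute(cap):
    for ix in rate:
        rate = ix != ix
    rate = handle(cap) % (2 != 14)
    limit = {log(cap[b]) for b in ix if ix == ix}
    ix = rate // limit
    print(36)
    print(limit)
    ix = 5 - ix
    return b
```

Transformed code:
def compute(cap):
    for ix in rate:
        rate = ix != ix
    rate = handle(cap) % (2 != 14)
    limit = set()
    for b in ix:
        if ix == ix:
            limit.add(log(cap[b]))
    ix = rate // limit
    print(36)
    print(limit)
    ix = 5 - ix
    return b

return b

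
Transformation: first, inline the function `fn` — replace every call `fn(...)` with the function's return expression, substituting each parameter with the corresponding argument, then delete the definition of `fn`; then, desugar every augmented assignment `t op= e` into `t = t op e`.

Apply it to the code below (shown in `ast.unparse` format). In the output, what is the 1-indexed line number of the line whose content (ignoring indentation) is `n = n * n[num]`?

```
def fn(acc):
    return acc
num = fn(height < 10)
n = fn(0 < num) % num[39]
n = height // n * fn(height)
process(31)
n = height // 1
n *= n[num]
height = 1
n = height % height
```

Transformed code:
num = height < 10
n = (0 < num) % num[39]
n = height // n * height
process(31)
n = height // 1
n = n * n[num]
height = 1
n = height % height

6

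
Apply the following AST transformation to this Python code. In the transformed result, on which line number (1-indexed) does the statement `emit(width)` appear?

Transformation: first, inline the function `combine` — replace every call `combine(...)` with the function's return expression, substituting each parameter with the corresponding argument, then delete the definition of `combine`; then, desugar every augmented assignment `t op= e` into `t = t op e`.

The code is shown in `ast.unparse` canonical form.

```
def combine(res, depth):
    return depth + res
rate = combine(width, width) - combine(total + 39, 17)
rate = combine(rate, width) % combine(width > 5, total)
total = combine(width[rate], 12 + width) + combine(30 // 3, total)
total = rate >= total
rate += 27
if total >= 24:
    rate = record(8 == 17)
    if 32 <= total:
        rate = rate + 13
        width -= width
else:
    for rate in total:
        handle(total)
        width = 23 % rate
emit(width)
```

15

Transformed code:
rate = width + width - (17 + (total + 39))
rate = (width + rate) % (total + (width > 5))
total = 12 + width + width[rate] + (total + 30 // 3)
total = rate >= total
rate = rate + 27
if total >= 24:
    rate = record(8 == 17)
    if 32 <= total:
        rate = rate + 13
        width = width - width
else:
    for rate in total:
        handle(total)
        width = 23 % rate
emit(width)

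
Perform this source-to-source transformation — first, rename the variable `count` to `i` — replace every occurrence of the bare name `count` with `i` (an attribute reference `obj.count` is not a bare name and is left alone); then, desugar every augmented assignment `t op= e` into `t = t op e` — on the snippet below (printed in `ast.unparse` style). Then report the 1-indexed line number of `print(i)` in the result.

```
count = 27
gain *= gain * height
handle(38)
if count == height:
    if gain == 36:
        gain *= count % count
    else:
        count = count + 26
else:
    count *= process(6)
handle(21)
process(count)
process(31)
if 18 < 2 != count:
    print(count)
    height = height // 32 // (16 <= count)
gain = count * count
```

Transformed code:
i = 27
gain = gain * (gain * height)
handle(38)
if i == height:
    if gain == 36:
        gain = gain * (i % i)
    else:
        i = i + 26
else:
    i = i * process(6)
handle(21)
process(i)
process(31)
if 18 < 2 != i:
    print(i)
    height = height // 32 // (16 <= i)
gain = i * i

15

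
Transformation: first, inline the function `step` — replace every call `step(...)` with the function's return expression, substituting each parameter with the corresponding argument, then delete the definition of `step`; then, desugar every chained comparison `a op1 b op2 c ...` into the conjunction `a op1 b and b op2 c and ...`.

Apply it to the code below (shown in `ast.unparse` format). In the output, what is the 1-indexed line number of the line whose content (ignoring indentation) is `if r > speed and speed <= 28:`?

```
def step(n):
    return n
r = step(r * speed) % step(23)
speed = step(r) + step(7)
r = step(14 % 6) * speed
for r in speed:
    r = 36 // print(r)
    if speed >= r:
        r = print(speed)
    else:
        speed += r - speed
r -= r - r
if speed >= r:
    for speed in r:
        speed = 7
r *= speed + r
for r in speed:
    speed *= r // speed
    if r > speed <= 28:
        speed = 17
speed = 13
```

Transformed code:
r = r * speed % 23
speed = r + 7
r = 14 % 6 * speed
for r in speed:
    r = 36 // print(r)
    if speed >= r:
        r = print(speed)
    else:
        speed += r - speed
r -= r - r
if speed >= r:
    for speed in r:
        speed = 7
r *= speed + r
for r in speed:
    speed *= r // speed
    if r > speed and speed <= 28:
        speed = 17
speed = 13

17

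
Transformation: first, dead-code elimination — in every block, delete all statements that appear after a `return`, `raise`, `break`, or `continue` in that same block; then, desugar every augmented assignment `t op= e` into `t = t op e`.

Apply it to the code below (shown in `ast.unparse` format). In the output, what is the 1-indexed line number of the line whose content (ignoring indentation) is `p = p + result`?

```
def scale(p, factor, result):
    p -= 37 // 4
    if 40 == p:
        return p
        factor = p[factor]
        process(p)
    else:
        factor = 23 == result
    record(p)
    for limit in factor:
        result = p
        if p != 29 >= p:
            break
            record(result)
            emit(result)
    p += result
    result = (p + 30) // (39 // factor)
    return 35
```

Transformed code:
def scale(p, factor, result):
    p = p - 37 // 4
    if 40 == p:
        return p
    else:
        factor = 23 == result
    record(p)
    for limit in factor:
        result = p
        if p != 29 >= p:
            break
    p = p + result
    result = (p + 30) // (39 // factor)
    return 35

12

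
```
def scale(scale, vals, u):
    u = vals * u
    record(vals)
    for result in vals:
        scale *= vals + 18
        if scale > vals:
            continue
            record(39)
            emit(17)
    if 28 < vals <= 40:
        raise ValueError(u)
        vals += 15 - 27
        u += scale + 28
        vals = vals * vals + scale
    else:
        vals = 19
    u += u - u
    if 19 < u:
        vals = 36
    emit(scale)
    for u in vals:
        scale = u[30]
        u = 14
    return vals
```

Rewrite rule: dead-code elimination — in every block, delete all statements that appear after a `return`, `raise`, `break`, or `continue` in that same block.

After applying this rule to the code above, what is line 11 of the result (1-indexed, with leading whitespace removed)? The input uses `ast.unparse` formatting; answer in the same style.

Transformed code:
def scale(scale, vals, u):
    u = vals * u
    record(vals)
    for result in vals:
        scale *= vals + 18
        if scale > vals:
            continue
    if 28 < vals <= 40:
        raise ValueError(u)
    else:
        vals = 19
    u += u - u
    if 19 < u:
        vals = 36
    emit(scale)
    for u in vals:
        scale = u[30]
        u = 14
    return vals

vals = 19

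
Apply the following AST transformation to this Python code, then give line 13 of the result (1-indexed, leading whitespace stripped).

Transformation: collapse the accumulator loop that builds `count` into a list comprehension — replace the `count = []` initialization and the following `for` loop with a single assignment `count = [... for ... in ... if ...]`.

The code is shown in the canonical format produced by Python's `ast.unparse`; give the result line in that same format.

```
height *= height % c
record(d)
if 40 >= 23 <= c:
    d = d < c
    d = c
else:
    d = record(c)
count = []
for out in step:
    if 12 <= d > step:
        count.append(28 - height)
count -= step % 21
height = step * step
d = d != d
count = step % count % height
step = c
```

Transformed code:
height *= height % c
record(d)
if 40 >= 23 <= c:
    d = d < c
    d = c
else:
    d = record(c)
count = [28 - height for out in step if 12 <= d > step]
count -= step % 21
height = step * step
d = d != d
count = step % count % height
step = c

step = c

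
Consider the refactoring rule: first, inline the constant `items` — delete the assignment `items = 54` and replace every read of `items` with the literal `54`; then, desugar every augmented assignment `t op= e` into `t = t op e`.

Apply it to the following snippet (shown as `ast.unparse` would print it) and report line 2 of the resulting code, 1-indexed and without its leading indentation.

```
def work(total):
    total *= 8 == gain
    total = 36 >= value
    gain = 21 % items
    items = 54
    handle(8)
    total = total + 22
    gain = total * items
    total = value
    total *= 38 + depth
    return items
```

total = total * (8 == gain)

Transformed code:
def work(total):
    total = total * (8 == gain)
    total = 36 >= value
    gain = 21 % 54
    handle(8)
    total = total + 22
    gain = total * 54
    total = value
    total = total * (38 + depth)
    return 54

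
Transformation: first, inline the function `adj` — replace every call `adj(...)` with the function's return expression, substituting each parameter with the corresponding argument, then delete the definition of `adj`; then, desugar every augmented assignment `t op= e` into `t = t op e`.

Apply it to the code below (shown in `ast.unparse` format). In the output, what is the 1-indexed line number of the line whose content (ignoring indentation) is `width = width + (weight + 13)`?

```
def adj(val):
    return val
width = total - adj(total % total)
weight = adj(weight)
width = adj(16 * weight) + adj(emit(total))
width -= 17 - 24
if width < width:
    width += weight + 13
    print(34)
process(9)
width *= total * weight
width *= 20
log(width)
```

Transformed code:
width = total - total % total
weight = weight
width = 16 * weight + emit(total)
width = width - (17 - 24)
if width < width:
    width = width + (weight + 13)
    print(34)
process(9)
width = width * (total * weight)
width = width * 20
log(width)

6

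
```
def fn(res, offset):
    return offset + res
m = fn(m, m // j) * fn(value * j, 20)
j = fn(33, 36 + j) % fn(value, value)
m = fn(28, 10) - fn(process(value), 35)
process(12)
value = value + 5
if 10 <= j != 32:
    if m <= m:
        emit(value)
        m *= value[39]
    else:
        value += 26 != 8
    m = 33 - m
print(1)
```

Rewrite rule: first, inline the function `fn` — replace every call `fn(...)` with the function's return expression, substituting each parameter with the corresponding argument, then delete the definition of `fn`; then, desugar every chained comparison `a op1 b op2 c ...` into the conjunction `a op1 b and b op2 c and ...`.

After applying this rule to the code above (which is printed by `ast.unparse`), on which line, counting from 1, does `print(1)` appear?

13

Transformed code:
m = (m // j + m) * (20 + value * j)
j = (36 + j + 33) % (value + value)
m = 10 + 28 - (35 + process(value))
process(12)
value = value + 5
if 10 <= j and j != 32:
    if m <= m:
        emit(value)
        m *= value[39]
    else:
        value += 26 != 8
    m = 33 - m
print(1)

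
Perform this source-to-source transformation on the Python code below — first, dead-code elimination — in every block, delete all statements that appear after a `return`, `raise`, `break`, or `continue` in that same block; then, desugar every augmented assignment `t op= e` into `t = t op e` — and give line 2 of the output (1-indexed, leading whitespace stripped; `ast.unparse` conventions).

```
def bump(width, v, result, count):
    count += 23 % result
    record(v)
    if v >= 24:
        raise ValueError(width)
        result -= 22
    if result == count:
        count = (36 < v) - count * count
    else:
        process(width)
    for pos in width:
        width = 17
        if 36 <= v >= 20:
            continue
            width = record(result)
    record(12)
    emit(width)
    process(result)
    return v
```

count = count + 23 % result

Transformed code:
def bump(width, v, result, count):
    count = count + 23 % result
    record(v)
    if v >= 24:
        raise ValueError(width)
    if result == count:
        count = (36 < v) - count * count
    else:
        process(width)
    for pos in width:
        width = 17
        if 36 <= v >= 20:
            continue
    record(12)
    emit(width)
    process(result)
    return v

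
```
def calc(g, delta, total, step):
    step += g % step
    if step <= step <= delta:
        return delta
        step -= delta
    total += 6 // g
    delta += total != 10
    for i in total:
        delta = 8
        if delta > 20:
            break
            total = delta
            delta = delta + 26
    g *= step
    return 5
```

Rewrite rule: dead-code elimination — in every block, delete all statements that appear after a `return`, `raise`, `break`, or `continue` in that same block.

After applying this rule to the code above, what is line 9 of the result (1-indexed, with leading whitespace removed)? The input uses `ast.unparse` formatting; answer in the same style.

if delta > 20:

Transformed code:
def calc(g, delta, total, step):
    step += g % step
    if step <= step <= delta:
        return delta
    total += 6 // g
    delta += total != 10
    for i in total:
        delta = 8
        if delta > 20:
            break
    g *= step
    return 5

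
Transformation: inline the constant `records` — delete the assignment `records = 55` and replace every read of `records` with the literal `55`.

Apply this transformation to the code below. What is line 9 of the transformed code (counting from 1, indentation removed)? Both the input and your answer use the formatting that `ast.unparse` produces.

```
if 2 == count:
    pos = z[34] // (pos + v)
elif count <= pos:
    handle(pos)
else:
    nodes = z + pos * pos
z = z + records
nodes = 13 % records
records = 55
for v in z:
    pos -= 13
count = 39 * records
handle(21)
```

Transformed code:
if 2 == count:
    pos = z[34] // (pos + v)
elif count <= pos:
    handle(pos)
else:
    nodes = z + pos * pos
z = z + 55
nodes = 13 % 55
for v in z:
    pos -= 13
count = 39 * 55
handle(21)

for v in z:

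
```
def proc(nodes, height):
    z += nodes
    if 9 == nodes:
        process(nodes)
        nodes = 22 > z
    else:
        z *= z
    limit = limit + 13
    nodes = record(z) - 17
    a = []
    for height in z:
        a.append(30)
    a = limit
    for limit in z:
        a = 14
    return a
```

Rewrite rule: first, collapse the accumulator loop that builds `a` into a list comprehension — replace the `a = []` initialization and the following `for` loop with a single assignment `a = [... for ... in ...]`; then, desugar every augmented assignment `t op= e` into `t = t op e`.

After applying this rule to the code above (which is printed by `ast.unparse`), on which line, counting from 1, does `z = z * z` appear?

7

Transformed code:
def proc(nodes, height):
    z = z + nodes
    if 9 == nodes:
        process(nodes)
        nodes = 22 > z
    else:
        z = z * z
    limit = limit + 13
    nodes = record(z) - 17
    a = [30 for height in z]
    a = limit
    for limit in z:
        a = 14
    return a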